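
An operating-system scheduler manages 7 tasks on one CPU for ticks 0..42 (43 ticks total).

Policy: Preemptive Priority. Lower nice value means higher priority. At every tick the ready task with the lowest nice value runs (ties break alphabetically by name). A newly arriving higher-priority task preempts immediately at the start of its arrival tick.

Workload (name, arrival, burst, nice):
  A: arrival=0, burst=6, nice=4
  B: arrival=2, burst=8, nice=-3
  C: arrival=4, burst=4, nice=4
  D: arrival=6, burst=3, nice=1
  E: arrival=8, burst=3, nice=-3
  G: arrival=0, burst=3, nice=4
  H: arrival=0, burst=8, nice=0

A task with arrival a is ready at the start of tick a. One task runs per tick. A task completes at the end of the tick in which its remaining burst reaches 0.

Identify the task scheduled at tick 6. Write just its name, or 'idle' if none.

t=0: ready={A,G,H} → run H
t=1: ready={A,G,H} → run H
t=2: ready={A,B,G,H} → run B
t=3: ready={A,B,G,H} → run B
t=4: ready={A,B,C,G,H} → run B
t=5: ready={A,B,C,G,H} → run B
t=6: ready={A,B,C,D,G,H} → run B
t=7: ready={A,B,C,D,G,H} → run B
t=8: ready={A,B,C,D,E,G,H} → run B
t=9: ready={A,B,C,D,E,G,H} → run B
t=10: ready={A,C,D,E,G,H} → run E
t=11: ready={A,C,D,E,G,H} → run E
t=12: ready={A,C,D,E,G,H} → run E
t=13: ready={A,C,D,G,H} → run H
t=14: ready={A,C,D,G,H} → run H
t=15: ready={A,C,D,G,H} → run H
t=16: ready={A,C,D,G,H} → run H
t=17: ready={A,C,D,G,H} → run H
t=18: ready={A,C,D,G,H} → run H
t=19: ready={A,C,D,G} → run D
t=20: ready={A,C,D,G} → run D
t=21: ready={A,C,D,G} → run D
t=22: ready={A,C,G} → run A
t=23: ready={A,C,G} → run A
t=24: ready={A,C,G} → run A
t=25: ready={A,C,G} → run A
t=26: ready={A,C,G} → run A
t=27: ready={A,C,G} → run A
t=28: ready={C,G} → run C
t=29: ready={C,G} → run C
t=30: ready={C,G} → run C
t=31: ready={C,G} → run C
t=32: ready={G} → run G
t=33: ready={G} → run G
t=34: ready={G} → run G
t=35: (idle)
t=36: (idle)
t=37: (idle)
t=38: (idle)
t=39: (idle)
t=40: (idle)
t=41: (idle)
t=42: (idle)

running at tick 6 = B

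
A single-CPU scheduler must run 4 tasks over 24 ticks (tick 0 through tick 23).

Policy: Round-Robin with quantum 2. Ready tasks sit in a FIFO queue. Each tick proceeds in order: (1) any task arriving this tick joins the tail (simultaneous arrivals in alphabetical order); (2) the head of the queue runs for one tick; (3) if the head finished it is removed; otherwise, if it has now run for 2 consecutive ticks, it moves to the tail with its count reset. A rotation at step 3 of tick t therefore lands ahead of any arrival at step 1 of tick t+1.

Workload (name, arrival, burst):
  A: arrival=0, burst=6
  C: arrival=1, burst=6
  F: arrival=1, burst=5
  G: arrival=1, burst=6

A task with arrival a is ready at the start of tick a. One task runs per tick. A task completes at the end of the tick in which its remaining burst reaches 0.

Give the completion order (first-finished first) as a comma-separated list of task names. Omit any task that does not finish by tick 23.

completion order = A, C, F, G

t=0: queue=[A] q_used=0 → run A
t=1: queue=[A,C,F,G] q_used=1 → run A
t=2: queue=[C,F,G,A] q_used=0 → run C
t=3: queue=[C,F,G,A] q_used=1 → run C
t=4: queue=[F,G,A,C] q_used=0 → run F
t=5: queue=[F,G,A,C] q_used=1 → run F
t=6: queue=[G,A,C,F] q_used=0 → run G
t=7: queue=[G,A,C,F] q_used=1 → run G
t=8: queue=[A,C,F,G] q_used=0 → run A
t=9: queue=[A,C,F,G] q_used=1 → run A
t=10: queue=[C,F,G,A] q_used=0 → run C
t=11: queue=[C,F,G,A] q_used=1 → run C
t=12: queue=[F,G,A,C] q_used=0 → run F
t=13: queue=[F,G,A,C] q_used=1 → run F
t=14: queue=[G,A,C,F] q_used=0 → run G
t=15: queue=[G,A,C,F] q_used=1 → run G
t=16: queue=[A,C,F,G] q_used=0 → run A
t=17: queue=[A,C,F,G] q_used=1 → run A
t=18: queue=[C,F,G] q_used=0 → run C
t=19: queue=[C,F,G] q_used=1 → run C
t=20: queue=[F,G] q_used=0 → run F
t=21: queue=[G] q_used=0 → run G
t=22: queue=[G] q_used=1 → run G
t=23: (idle)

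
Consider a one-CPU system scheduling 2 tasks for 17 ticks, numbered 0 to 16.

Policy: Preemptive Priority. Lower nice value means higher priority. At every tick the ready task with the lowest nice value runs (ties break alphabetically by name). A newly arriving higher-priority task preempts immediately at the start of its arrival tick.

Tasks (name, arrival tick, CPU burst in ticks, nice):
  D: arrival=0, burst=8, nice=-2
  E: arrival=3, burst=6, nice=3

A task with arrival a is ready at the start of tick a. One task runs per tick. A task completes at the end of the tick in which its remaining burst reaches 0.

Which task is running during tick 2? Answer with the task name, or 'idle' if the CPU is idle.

running at tick 2 = D

t=0: ready={D} → run D
t=1: ready={D} → run D
t=2: ready={D} → run D
t=3: ready={D,E} → run D
t=4: ready={D,E} → run D
t=5: ready={D,E} → run D
t=6: ready={D,E} → run D
t=7: ready={D,E} → run D
t=8: ready={E} → run E
t=9: ready={E} → run E
t=10: ready={E} → run E
t=11: ready={E} → run E
t=12: ready={E} → run E
t=13: ready={E} → run E
t=14: (idle)
t=15: (idle)
t=16: (idle)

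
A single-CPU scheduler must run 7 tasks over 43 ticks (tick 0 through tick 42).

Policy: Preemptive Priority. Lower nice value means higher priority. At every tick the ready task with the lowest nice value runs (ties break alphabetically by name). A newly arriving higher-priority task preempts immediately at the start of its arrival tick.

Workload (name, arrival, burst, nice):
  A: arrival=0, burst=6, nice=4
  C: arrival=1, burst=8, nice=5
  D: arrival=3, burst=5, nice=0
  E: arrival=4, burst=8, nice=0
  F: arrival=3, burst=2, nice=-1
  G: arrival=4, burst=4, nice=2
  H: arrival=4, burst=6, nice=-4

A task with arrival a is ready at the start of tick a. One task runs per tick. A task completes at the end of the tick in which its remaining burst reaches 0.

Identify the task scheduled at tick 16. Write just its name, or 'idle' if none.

t=0: ready={A} → run A
t=1: ready={A,C} → run A
t=2: ready={A,C} → run A
t=3: ready={A,C,D,F} → run F
t=4: ready={A,C,D,E,F,G,H} → run H
t=5: ready={A,C,D,E,F,G,H} → run H
t=6: ready={A,C,D,E,F,G,H} → run H
t=7: ready={A,C,D,E,F,G,H} → run H
t=8: ready={A,C,D,E,F,G,H} → run H
t=9: ready={A,C,D,E,F,G,H} → run H
t=10: ready={A,C,D,E,F,G} → run F
t=11: ready={A,C,D,E,G} → run D
t=12: ready={A,C,D,E,G} → run D
t=13: ready={A,C,D,E,G} → run D
t=14: ready={A,C,D,E,G} → run D
t=15: ready={A,C,D,E,G} → run D
t=16: ready={A,C,E,G} → run E
t=17: ready={A,C,E,G} → run E
t=18: ready={A,C,E,G} → run E
t=19: ready={A,C,E,G} → run E
t=20: ready={A,C,E,G} → run E
t=21: ready={A,C,E,G} → run E
t=22: ready={A,C,E,G} → run E
t=23: ready={A,C,E,G} → run E
t=24: ready={A,C,G} → run G
t=25: ready={A,C,G} → run G
t=26: ready={A,C,G} → run G
t=27: ready={A,C,G} → run G
t=28: ready={A,C} → run A
t=29: ready={A,C} → run A
t=30: ready={A,C} → run A
t=31: ready={C} → run C
t=32: ready={C} → run C
t=33: ready={C} → run C
t=34: ready={C} → run C
t=35: ready={C} → run C
t=36: ready={C} → run C
t=37: ready={C} → run C
t=38: ready={C} → run C
t=39: (idle)
t=40: (idle)
t=41: (idle)
t=42: (idle)

running at tick 16 = E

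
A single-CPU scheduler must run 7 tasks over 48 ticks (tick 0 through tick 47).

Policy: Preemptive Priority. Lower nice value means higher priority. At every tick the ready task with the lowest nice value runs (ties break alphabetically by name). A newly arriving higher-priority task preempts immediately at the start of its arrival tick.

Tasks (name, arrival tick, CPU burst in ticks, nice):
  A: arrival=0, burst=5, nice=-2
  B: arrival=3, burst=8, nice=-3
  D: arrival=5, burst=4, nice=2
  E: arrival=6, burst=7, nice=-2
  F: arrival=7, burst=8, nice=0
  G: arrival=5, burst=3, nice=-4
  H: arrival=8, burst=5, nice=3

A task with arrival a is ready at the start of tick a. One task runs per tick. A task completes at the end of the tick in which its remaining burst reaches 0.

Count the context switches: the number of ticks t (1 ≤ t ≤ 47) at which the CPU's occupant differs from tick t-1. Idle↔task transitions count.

t=0: ready={A} → run A
t=1: ready={A} → run A
t=2: ready={A} → run A
t=3: ready={A,B} → run B
t=4: ready={A,B} → run B
t=5: ready={A,B,D,G} → run G
t=6: ready={A,B,D,E,G} → run G
t=7: ready={A,B,D,E,F,G} → run G
t=8: ready={A,B,D,E,F,H} → run B
t=9: ready={A,B,D,E,F,H} → run B
t=10: ready={A,B,D,E,F,H} → run B
t=11: ready={A,B,D,E,F,H} → run B
t=12: ready={A,B,D,E,F,H} → run B
t=13: ready={A,B,D,E,F,H} → run B
t=14: ready={A,D,E,F,H} → run A
t=15: ready={A,D,E,F,H} → run A
t=16: ready={D,E,F,H} → run E
t=17: ready={D,E,F,H} → run E
t=18: ready={D,E,F,H} → run E
t=19: ready={D,E,F,H} → run E
t=20: ready={D,E,F,H} → run E
t=21: ready={D,E,F,H} → run E
t=22: ready={D,E,F,H} → run E
t=23: ready={D,F,H} → run F
t=24: ready={D,F,H} → run F
t=25: ready={D,F,H} → run F
t=26: ready={D,F,H} → run F
t=27: ready={D,F,H} → run F
t=28: ready={D,F,H} → run F
t=29: ready={D,F,H} → run F
t=30: ready={D,F,H} → run F
t=31: ready={D,H} → run D
t=32: ready={D,H} → run D
t=33: ready={D,H} → run D
t=34: ready={D,H} → run D
t=35: ready={H} → run H
t=36: ready={H} → run H
t=37: ready={H} → run H
t=38: ready={H} → run H
t=39: ready={H} → run H
t=40: (idle)
t=41: (idle)
t=42: (idle)
t=43: (idle)
t=44: (idle)
t=45: (idle)
t=46: (idle)
t=47: (idle)

context switches = 9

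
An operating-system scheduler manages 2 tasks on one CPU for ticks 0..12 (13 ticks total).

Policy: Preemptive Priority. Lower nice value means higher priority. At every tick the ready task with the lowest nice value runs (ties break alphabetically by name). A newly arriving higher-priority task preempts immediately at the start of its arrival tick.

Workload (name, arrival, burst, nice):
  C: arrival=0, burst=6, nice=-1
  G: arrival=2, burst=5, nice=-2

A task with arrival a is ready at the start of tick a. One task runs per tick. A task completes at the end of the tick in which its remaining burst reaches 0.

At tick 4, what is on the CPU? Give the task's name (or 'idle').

t=0: ready={C} → run C
t=1: ready={C} → run C
t=2: ready={C,G} → run G
t=3: ready={C,G} → run G
t=4: ready={C,G} → run G
t=5: ready={C,G} → run G
t=6: ready={C,G} → run G
t=7: ready={C} → run C
t=8: ready={C} → run C
t=9: ready={C} → run C
t=10: ready={C} → run C
t=11: (idle)
t=12: (idle)

running at tick 4 = G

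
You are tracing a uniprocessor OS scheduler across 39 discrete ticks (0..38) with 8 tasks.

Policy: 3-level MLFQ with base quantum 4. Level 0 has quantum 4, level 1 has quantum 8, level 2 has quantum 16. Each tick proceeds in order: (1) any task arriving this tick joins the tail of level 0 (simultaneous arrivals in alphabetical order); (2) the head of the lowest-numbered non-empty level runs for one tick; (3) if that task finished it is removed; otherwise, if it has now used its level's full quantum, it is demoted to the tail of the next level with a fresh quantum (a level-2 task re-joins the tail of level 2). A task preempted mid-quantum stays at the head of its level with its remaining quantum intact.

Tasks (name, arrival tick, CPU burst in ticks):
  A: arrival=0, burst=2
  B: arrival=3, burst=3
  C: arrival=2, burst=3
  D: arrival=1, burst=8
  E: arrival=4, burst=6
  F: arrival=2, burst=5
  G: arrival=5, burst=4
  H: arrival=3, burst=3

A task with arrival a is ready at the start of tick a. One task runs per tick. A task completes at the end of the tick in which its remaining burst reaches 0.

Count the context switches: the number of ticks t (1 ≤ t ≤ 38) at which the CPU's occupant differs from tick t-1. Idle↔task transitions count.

t=0: L0/L1/L2 = A/-/- → run A
t=1: L0/L1/L2 = AD/-/- → run A
t=2: L0/L1/L2 = DCF/-/- → run D
t=3: L0/L1/L2 = DCFBH/-/- → run D
t=4: L0/L1/L2 = DCFBHE/-/- → run D
t=5: L0/L1/L2 = DCFBHEG/-/- → run D
t=6: L0/L1/L2 = CFBHEG/D/- → run C
t=7: L0/L1/L2 = CFBHEG/D/- → run C
t=8: L0/L1/L2 = CFBHEG/D/- → run C
t=9: L0/L1/L2 = FBHEG/D/- → run F
t=10: L0/L1/L2 = FBHEG/D/- → run F
t=11: L0/L1/L2 = FBHEG/D/- → run F
t=12: L0/L1/L2 = FBHEG/D/- → run F
t=13: L0/L1/L2 = BHEG/DF/- → run B
t=14: L0/L1/L2 = BHEG/DF/- → run B
t=15: L0/L1/L2 = BHEG/DF/- → run B
t=16: L0/L1/L2 = HEG/DF/- → run H
t=17: L0/L1/L2 = HEG/DF/- → run H
t=18: L0/L1/L2 = HEG/DF/- → run H
t=19: L0/L1/L2 = EG/DF/- → run E
t=20: L0/L1/L2 = EG/DF/- → run E
t=21: L0/L1/L2 = EG/DF/- → run E
t=22: L0/L1/L2 = EG/DF/- → run E
t=23: L0/L1/L2 = G/DFE/- → run G
t=24: L0/L1/L2 = G/DFE/- → run G
t=25: L0/L1/L2 = G/DFE/- → run G
t=26: L0/L1/L2 = G/DFE/- → run G
t=27: L0/L1/L2 = -/DFE/- → run D
t=28: L0/L1/L2 = -/DFE/- → run D
t=29: L0/L1/L2 = -/DFE/- → run D
t=30: L0/L1/L2 = -/DFE/- → run D
t=31: L0/L1/L2 = -/FE/- → run F
t=32: L0/L1/L2 = -/E/- → run E
t=33: L0/L1/L2 = -/E/- → run E
t=34: (idle)
t=35: (idle)
t=36: (idle)
t=37: (idle)
t=38: (idle)

context switches = 11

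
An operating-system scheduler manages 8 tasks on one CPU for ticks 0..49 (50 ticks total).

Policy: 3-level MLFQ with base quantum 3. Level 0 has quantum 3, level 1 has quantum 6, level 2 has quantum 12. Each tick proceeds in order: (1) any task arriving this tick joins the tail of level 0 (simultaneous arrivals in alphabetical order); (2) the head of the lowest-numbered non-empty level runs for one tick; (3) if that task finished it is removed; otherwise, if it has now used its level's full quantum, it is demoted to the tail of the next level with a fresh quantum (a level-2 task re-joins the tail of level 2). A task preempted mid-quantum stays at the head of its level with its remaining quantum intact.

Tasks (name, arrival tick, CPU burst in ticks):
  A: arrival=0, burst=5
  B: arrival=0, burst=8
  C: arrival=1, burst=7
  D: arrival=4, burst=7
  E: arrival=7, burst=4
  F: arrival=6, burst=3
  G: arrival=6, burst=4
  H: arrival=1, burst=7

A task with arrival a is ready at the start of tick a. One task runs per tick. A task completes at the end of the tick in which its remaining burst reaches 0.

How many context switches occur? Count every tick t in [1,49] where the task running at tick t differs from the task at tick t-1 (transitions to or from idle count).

t=0: L0/L1/L2 = AB/-/- → run A
t=1: L0/L1/L2 = ABCH/-/- → run A
t=2: L0/L1/L2 = ABCH/-/- → run A
t=3: L0/L1/L2 = BCH/A/- → run B
t=4: L0/L1/L2 = BCHD/A/- → run B
t=5: L0/L1/L2 = BCHD/A/- → run B
t=6: L0/L1/L2 = CHDFG/AB/- → run C
t=7: L0/L1/L2 = CHDFGE/AB/- → run C
t=8: L0/L1/L2 = CHDFGE/AB/- → run C
t=9: L0/L1/L2 = HDFGE/ABC/- → run H
t=10: L0/L1/L2 = HDFGE/ABC/- → run H
t=11: L0/L1/L2 = HDFGE/ABC/- → run H
t=12: L0/L1/L2 = DFGE/ABCH/- → run D
t=13: L0/L1/L2 = DFGE/ABCH/- → run D
t=14: L0/L1/L2 = DFGE/ABCH/- → run D
t=15: L0/L1/L2 = FGE/ABCHD/- → run F
t=16: L0/L1/L2 = FGE/ABCHD/- → run F
t=17: L0/L1/L2 = FGE/ABCHD/- → run F
t=18: L0/L1/L2 = GE/ABCHD/- → run G
t=19: L0/L1/L2 = GE/ABCHD/- → run G
t=20: L0/L1/L2 = GE/ABCHD/- → run G
t=21: L0/L1/L2 = E/ABCHDG/- → run E
t=22: L0/L1/L2 = E/ABCHDG/- → run E
t=23: L0/L1/L2 = E/ABCHDG/- → run E
t=24: L0/L1/L2 = -/ABCHDGE/- → run A
t=25: L0/L1/L2 = -/ABCHDGE/- → run A
t=26: L0/L1/L2 = -/BCHDGE/- → run B
t=27: L0/L1/L2 = -/BCHDGE/- → run B
t=28: L0/L1/L2 = -/BCHDGE/- → run B
t=29: L0/L1/L2 = -/BCHDGE/- → run B
t=30: L0/L1/L2 = -/BCHDGE/- → run B
t=31: L0/L1/L2 = -/CHDGE/- → run C
t=32: L0/L1/L2 = -/CHDGE/- → run C
t=33: L0/L1/L2 = -/CHDGE/- → run C
t=34: L0/L1/L2 = -/CHDGE/- → run C
t=35: L0/L1/L2 = -/HDGE/- → run H
t=36: L0/L1/L2 = -/HDGE/- → run H
t=37: L0/L1/L2 = -/HDGE/- → run H
t=38: L0/L1/L2 = -/HDGE/- → run H
t=39: L0/L1/L2 = -/DGE/- → run D
t=40: L0/L1/L2 = -/DGE/- → run D
t=41: L0/L1/L2 = -/DGE/- → run D
t=42: L0/L1/L2 = -/DGE/- → run D
t=43: L0/L1/L2 = -/GE/- → run G
t=44: L0/L1/L2 = -/E/- → run E
t=45: (idle)
t=46: (idle)
t=47: (idle)
t=48: (idle)
t=49: (idle)

context switches = 15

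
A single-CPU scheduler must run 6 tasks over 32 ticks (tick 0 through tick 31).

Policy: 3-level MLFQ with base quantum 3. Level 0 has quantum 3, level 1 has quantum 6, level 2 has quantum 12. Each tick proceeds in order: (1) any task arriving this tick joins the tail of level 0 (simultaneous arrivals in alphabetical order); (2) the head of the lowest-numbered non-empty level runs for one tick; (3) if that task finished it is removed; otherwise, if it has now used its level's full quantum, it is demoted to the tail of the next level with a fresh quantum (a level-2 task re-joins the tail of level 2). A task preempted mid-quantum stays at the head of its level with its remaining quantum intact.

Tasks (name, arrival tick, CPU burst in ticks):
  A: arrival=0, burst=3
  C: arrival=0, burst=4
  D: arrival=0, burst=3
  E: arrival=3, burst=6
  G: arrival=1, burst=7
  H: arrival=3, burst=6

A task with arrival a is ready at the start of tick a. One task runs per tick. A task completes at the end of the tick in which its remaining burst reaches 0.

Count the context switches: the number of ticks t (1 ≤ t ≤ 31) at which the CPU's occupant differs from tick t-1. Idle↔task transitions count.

context switches = 10

t=0: L0/L1/L2 = ACD/-/- → run A
t=1: L0/L1/L2 = ACDG/-/- → run A
t=2: L0/L1/L2 = ACDG/-/- → run A
t=3: L0/L1/L2 = CDGEH/-/- → run C
t=4: L0/L1/L2 = CDGEH/-/- → run C
t=5: L0/L1/L2 = CDGEH/-/- → run C
t=6: L0/L1/L2 = DGEH/C/- → run D
t=7: L0/L1/L2 = DGEH/C/- → run D
t=8: L0/L1/L2 = DGEH/C/- → run D
t=9: L0/L1/L2 = GEH/C/- → run G
t=10: L0/L1/L2 = GEH/C/- → run G
t=11: L0/L1/L2 = GEH/C/- → run G
t=12: L0/L1/L2 = EH/CG/- → run E
t=13: L0/L1/L2 = EH/CG/- → run E
t=14: L0/L1/L2 = EH/CG/- → run E
t=15: L0/L1/L2 = H/CGE/- → run H
t=16: L0/L1/L2 = H/CGE/- → run H
t=17: L0/L1/L2 = H/CGE/- → run H
t=18: L0/L1/L2 = -/CGEH/- → run C
t=19: L0/L1/L2 = -/GEH/- → run G
t=20: L0/L1/L2 = -/GEH/- → run G
t=21: L0/L1/L2 = -/GEH/- → run G
t=22: L0/L1/L2 = -/GEH/- → run G
t=23: L0/L1/L2 = -/EH/- → run E
t=24: L0/L1/L2 = -/EH/- → run E
t=25: L0/L1/L2 = -/EH/- → run E
t=26: L0/L1/L2 = -/H/- → run H
t=27: L0/L1/L2 = -/H/- → run H
t=28: L0/L1/L2 = -/H/- → run H
t=29: (idle)
t=30: (idle)
t=31: (idle)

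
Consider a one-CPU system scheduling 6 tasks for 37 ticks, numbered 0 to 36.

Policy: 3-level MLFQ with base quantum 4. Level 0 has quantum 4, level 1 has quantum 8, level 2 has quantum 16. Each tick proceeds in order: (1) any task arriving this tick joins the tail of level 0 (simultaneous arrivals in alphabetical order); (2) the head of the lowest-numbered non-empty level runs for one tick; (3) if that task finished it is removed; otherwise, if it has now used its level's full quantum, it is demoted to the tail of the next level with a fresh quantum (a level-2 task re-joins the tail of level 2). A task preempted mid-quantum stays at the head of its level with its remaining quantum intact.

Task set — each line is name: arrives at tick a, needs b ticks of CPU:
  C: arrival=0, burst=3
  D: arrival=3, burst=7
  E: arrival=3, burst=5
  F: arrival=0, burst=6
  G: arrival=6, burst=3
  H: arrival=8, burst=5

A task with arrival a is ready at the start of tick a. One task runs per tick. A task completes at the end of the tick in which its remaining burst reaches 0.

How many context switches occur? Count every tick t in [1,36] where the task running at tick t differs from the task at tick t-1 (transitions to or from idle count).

context switches = 10

t=0: L0/L1/L2 = CF/-/- → run C
t=1: L0/L1/L2 = CF/-/- → run C
t=2: L0/L1/L2 = CF/-/- → run C
t=3: L0/L1/L2 = FDE/-/- → run F
t=4: L0/L1/L2 = FDE/-/- → run F
t=5: L0/L1/L2 = FDE/-/- → run F
t=6: L0/L1/L2 = FDEG/-/- → run F
t=7: L0/L1/L2 = DEG/F/- → run D
t=8: L0/L1/L2 = DEGH/F/- → run D
t=9: L0/L1/L2 = DEGH/F/- → run D
t=10: L0/L1/L2 = DEGH/F/- → run D
t=11: L0/L1/L2 = EGH/FD/- → run E
t=12: L0/L1/L2 = EGH/FD/- → run E
t=13: L0/L1/L2 = EGH/FD/- → run E
t=14: L0/L1/L2 = EGH/FD/- → run E
t=15: L0/L1/L2 = GH/FDE/- → run G
t=16: L0/L1/L2 = GH/FDE/- → run G
t=17: L0/L1/L2 = GH/FDE/- → run G
t=18: L0/L1/L2 = H/FDE/- → run H
t=19: L0/L1/L2 = H/FDE/- → run H
t=20: L0/L1/L2 = H/FDE/- → run H
t=21: L0/L1/L2 = H/FDE/- → run H
t=22: L0/L1/L2 = -/FDEH/- → run F
t=23: L0/L1/L2 = -/FDEH/- → run F
t=24: L0/L1/L2 = -/DEH/- → run D
t=25: L0/L1/L2 = -/DEH/- → run D
t=26: L0/L1/L2 = -/DEH/- → run D
t=27: L0/L1/L2 = -/EH/- → run E
t=28: L0/L1/L2 = -/H/- → run H
t=29: (idle)
t=30: (idle)
t=31: (idle)
t=32: (idle)
t=33: (idle)
t=34: (idle)
t=35: (idle)
t=36: (idle)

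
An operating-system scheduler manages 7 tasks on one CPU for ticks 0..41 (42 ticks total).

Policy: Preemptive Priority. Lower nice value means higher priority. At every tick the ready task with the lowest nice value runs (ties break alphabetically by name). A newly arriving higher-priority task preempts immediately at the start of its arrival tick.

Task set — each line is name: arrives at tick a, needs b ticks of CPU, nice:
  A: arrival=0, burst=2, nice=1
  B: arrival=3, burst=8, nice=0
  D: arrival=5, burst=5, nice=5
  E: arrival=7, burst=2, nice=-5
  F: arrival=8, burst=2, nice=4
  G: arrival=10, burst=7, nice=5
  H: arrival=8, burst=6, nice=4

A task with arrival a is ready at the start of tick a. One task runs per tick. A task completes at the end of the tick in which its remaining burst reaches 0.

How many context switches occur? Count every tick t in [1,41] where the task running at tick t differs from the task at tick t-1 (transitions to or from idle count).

context switches = 9

t=0: ready={A} → run A
t=1: ready={A} → run A
t=2: (idle)
t=3: ready={B} → run B
t=4: ready={B} → run B
t=5: ready={B,D} → run B
t=6: ready={B,D} → run B
t=7: ready={B,D,E} → run E
t=8: ready={B,D,E,F,H} → run E
t=9: ready={B,D,F,H} → run B
t=10: ready={B,D,F,G,H} → run B
t=11: ready={B,D,F,G,H} → run B
t=12: ready={B,D,F,G,H} → run B
t=13: ready={D,F,G,H} → run F
t=14: ready={D,F,G,H} → run F
t=15: ready={D,G,H} → run H
t=16: ready={D,G,H} → run H
t=17: ready={D,G,H} → run H
t=18: ready={D,G,H} → run H
t=19: ready={D,G,H} → run H
t=20: ready={D,G,H} → run H
t=21: ready={D,G} → run D
t=22: ready={D,G} → run D
t=23: ready={D,G} → run D
t=24: ready={D,G} → run D
t=25: ready={D,G} → run D
t=26: ready={G} → run G
t=27: ready={G} → run G
t=28: ready={G} → run G
t=29: ready={G} → run G
t=30: ready={G} → run G
t=31: ready={G} → run G
t=32: ready={G} → run G
t=33: (idle)
t=34: (idle)
t=35: (idle)
t=36: (idle)
t=37: (idle)
t=38: (idle)
t=39: (idle)
t=40: (idle)
t=41: (idle)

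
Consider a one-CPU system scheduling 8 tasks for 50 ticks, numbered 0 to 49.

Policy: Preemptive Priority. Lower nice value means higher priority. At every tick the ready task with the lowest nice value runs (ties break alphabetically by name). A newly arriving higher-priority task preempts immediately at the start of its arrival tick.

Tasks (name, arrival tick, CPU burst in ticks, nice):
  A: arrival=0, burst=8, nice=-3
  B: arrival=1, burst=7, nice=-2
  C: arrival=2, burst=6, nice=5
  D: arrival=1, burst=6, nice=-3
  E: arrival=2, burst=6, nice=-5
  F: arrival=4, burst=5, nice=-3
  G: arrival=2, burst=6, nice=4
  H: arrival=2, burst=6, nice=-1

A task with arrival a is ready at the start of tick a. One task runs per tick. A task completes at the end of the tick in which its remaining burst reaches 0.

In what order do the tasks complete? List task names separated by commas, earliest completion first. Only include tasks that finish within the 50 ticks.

t=0: ready={A} → run A
t=1: ready={A,B,D} → run A
t=2: ready={A,B,C,D,E,G,H} → run E
t=3: ready={A,B,C,D,E,G,H} → run E
t=4: ready={A,B,C,D,E,F,G,H} → run E
t=5: ready={A,B,C,D,E,F,G,H} → run E
t=6: ready={A,B,C,D,E,F,G,H} → run E
t=7: ready={A,B,C,D,E,F,G,H} → run E
t=8: ready={A,B,C,D,F,G,H} → run A
t=9: ready={A,B,C,D,F,G,H} → run A
t=10: ready={A,B,C,D,F,G,H} → run A
t=11: ready={A,B,C,D,F,G,H} → run A
t=12: ready={A,B,C,D,F,G,H} → run A
t=13: ready={A,B,C,D,F,G,H} → run A
t=14: ready={B,C,D,F,G,H} → run D
t=15: ready={B,C,D,F,G,H} → run D
t=16: ready={B,C,D,F,G,H} → run D
t=17: ready={B,C,D,F,G,H} → run D
t=18: ready={B,C,D,F,G,H} → run D
t=19: ready={B,C,D,F,G,H} → run D
t=20: ready={B,C,F,G,H} → run F
t=21: ready={B,C,F,G,H} → run F
t=22: ready={B,C,F,G,H} → run F
t=23: ready={B,C,F,G,H} → run F
t=24: ready={B,C,F,G,H} → run F
t=25: ready={B,C,G,H} → run B
t=26: ready={B,C,G,H} → run B
t=27: ready={B,C,G,H} → run B
t=28: ready={B,C,G,H} → run B
t=29: ready={B,C,G,H} → run B
t=30: ready={B,C,G,H} → run B
t=31: ready={B,C,G,H} → run B
t=32: ready={C,G,H} → run H
t=33: ready={C,G,H} → run H
t=34: ready={C,G,H} → run H
t=35: ready={C,G,H} → run H
t=36: ready={C,G,H} → run H
t=37: ready={C,G,H} → run H
t=38: ready={C,G} → run G
t=39: ready={C,G} → run G
t=40: ready={C,G} → run G
t=41: ready={C,G} → run G
t=42: ready={C,G} → run G
t=43: ready={C,G} → run G
t=44: ready={C} → run C
t=45: ready={C} → run C
t=46: ready={C} → run C
t=47: ready={C} → run C
t=48: ready={C} → run C
t=49: ready={C} → run C

completion order = E, A, D, F, B, H, G, C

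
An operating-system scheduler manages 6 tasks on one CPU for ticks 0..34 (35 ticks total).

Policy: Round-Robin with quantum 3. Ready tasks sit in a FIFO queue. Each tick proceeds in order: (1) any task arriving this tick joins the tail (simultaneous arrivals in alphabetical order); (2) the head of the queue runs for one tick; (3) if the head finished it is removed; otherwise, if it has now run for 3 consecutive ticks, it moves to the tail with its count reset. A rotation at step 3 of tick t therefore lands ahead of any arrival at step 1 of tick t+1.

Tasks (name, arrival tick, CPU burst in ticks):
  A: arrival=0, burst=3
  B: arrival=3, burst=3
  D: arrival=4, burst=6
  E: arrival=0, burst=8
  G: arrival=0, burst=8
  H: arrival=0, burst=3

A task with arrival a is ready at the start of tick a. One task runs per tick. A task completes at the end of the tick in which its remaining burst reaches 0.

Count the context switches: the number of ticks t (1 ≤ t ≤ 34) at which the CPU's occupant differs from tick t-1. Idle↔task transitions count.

t=0: queue=[A,E,G,H] q_used=0 → run A
t=1: queue=[A,E,G,H] q_used=1 → run A
t=2: queue=[A,E,G,H] q_used=2 → run A
t=3: queue=[E,G,H,B] q_used=0 → run E
t=4: queue=[E,G,H,B,D] q_used=1 → run E
t=5: queue=[E,G,H,B,D] q_used=2 → run E
t=6: queue=[G,H,B,D,E] q_used=0 → run G
t=7: queue=[G,H,B,D,E] q_used=1 → run G
t=8: queue=[G,H,B,D,E] q_used=2 → run G
t=9: queue=[H,B,D,E,G] q_used=0 → run H
t=10: queue=[H,B,D,E,G] q_used=1 → run H
t=11: queue=[H,B,D,E,G] q_used=2 → run H
t=12: queue=[B,D,E,G] q_used=0 → run B
t=13: queue=[B,D,E,G] q_used=1 → run B
t=14: queue=[B,D,E,G] q_used=2 → run B
t=15: queue=[D,E,G] q_used=0 → run D
t=16: queue=[D,E,G] q_used=1 → run D
t=17: queue=[D,E,G] q_used=2 → run D
t=18: queue=[E,G,D] q_used=0 → run E
t=19: queue=[E,G,D] q_used=1 → run E
t=20: queue=[E,G,D] q_used=2 → run E
t=21: queue=[G,D,E] q_used=0 → run G
t=22: queue=[G,D,E] q_used=1 → run G
t=23: queue=[G,D,E] q_used=2 → run G
t=24: queue=[D,E,G] q_used=0 → run D
t=25: queue=[D,E,G] q_used=1 → run D
t=26: queue=[D,E,G] q_used=2 → run D
t=27: queue=[E,G] q_used=0 → run E
t=28: queue=[E,G] q_used=1 → run E
t=29: queue=[G] q_used=0 → run G
t=30: queue=[G] q_used=1 → run G
t=31: (idle)
t=32: (idle)
t=33: (idle)
t=34: (idle)

context switches = 11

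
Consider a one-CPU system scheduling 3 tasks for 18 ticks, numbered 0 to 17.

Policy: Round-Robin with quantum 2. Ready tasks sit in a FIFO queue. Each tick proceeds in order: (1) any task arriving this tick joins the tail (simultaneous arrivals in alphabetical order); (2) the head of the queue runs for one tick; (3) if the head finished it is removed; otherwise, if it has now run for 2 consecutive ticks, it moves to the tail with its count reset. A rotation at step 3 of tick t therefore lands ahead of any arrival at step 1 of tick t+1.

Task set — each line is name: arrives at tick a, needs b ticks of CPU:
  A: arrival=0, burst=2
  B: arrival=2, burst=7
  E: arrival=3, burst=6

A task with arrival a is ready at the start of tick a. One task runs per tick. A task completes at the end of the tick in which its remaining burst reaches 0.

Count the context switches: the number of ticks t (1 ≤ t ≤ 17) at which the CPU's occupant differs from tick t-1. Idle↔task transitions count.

context switches = 8

t=0: queue=[A] q_used=0 → run A
t=1: queue=[A] q_used=1 → run A
t=2: queue=[B] q_used=0 → run B
t=3: queue=[B,E] q_used=1 → run B
t=4: queue=[E,B] q_used=0 → run E
t=5: queue=[E,B] q_used=1 → run E
t=6: queue=[B,E] q_used=0 → run B
t=7: queue=[B,E] q_used=1 → run B
t=8: queue=[E,B] q_used=0 → run E
t=9: queue=[E,B] q_used=1 → run E
t=10: queue=[B,E] q_used=0 → run B
t=11: queue=[B,E] q_used=1 → run B
t=12: queue=[E,B] q_used=0 → run E
t=13: queue=[E,B] q_used=1 → run E
t=14: queue=[B] q_used=0 → run B
t=15: (idle)
t=16: (idle)
t=17: (idle)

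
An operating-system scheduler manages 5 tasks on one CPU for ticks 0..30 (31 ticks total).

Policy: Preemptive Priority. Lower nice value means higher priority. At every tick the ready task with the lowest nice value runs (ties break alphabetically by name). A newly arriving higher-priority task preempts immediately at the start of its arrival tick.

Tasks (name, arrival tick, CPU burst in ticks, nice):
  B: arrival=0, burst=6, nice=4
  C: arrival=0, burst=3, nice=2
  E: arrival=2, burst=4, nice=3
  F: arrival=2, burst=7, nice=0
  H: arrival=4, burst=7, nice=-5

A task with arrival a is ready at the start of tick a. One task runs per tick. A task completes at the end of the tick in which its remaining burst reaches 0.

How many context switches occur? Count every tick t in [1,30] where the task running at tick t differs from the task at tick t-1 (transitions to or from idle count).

t=0: ready={B,C} → run C
t=1: ready={B,C} → run C
t=2: ready={B,C,E,F} → run F
t=3: ready={B,C,E,F} → run F
t=4: ready={B,C,E,F,H} → run H
t=5: ready={B,C,E,F,H} → run H
t=6: ready={B,C,E,F,H} → run H
t=7: ready={B,C,E,F,H} → run H
t=8: ready={B,C,E,F,H} → run H
t=9: ready={B,C,E,F,H} → run H
t=10: ready={B,C,E,F,H} → run H
t=11: ready={B,C,E,F} → run F
t=12: ready={B,C,E,F} → run F
t=13: ready={B,C,E,F} → run F
t=14: ready={B,C,E,F} → run F
t=15: ready={B,C,E,F} → run F
t=16: ready={B,C,E} → run C
t=17: ready={B,E} → run E
t=18: ready={B,E} → run E
t=19: ready={B,E} → run E
t=20: ready={B,E} → run E
t=21: ready={B} → run B
t=22: ready={B} → run B
t=23: ready={B} → run B
t=24: ready={B} → run B
t=25: ready={B} → run B
t=26: ready={B} → run B
t=27: (idle)
t=28: (idle)
t=29: (idle)
t=30: (idle)

context switches = 7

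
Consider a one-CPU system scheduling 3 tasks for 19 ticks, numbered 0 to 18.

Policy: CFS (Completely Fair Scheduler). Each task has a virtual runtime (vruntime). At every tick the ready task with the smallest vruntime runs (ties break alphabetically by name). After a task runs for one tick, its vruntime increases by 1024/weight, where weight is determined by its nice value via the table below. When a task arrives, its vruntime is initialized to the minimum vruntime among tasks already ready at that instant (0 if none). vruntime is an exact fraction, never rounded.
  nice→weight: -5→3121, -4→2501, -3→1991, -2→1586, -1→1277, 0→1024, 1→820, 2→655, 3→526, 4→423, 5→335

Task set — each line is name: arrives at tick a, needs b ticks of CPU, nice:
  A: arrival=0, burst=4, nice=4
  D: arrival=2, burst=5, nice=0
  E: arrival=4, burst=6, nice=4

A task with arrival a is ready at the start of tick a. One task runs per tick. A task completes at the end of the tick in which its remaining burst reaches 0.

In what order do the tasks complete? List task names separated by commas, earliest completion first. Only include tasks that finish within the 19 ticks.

completion order = A, D, E

t=0: vr[A=0] → run A
t=1: vr[A=1024/423] → run A
t=2: vr[A=2048/423 D=2048/423] → run A
t=3: vr[A=1024/141 D=2048/423] → run D
t=4: vr[A=1024/141 D=2471/423 E=2471/423] → run D
t=5: vr[A=1024/141 D=2894/423 E=2471/423] → run E
t=6: vr[A=1024/141 D=2894/423 E=1165/141] → run D
t=7: vr[A=1024/141 D=3317/423 E=1165/141] → run A
t=8: vr[D=3317/423 E=1165/141] → run D
t=9: vr[D=3740/423 E=1165/141] → run E
t=10: vr[D=3740/423 E=4519/423] → run D
t=11: vr[E=4519/423] → run E
t=12: vr[E=5543/423] → run E
t=13: vr[E=2189/141] → run E
t=14: vr[E=7591/423] → run E
t=15: (idle)
t=16: (idle)
t=17: (idle)
t=18: (idle)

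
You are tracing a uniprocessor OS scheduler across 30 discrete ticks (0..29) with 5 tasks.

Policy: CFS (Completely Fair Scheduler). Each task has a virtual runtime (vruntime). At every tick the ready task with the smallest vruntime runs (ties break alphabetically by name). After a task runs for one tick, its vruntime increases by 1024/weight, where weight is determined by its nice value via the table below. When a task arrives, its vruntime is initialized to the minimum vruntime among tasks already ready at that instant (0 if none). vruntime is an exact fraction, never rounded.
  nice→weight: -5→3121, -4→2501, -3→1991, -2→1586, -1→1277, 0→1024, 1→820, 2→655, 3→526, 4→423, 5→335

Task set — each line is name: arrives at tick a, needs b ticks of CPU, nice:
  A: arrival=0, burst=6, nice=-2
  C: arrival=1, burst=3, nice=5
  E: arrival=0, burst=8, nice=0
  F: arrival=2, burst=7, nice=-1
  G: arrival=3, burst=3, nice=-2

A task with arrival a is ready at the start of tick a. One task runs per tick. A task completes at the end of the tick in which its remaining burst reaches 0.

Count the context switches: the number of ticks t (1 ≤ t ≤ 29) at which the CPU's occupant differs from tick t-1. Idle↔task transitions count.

context switches = 25

t=0: vr[A=0 E=0] → run A
t=1: vr[A=512/793 C=0 E=0] → run C
t=2: vr[A=512/793 C=1024/335 E=0 F=0] → run E
t=3: vr[A=512/793 C=1024/335 E=1 F=0 G=0] → run F
t=4: vr[A=512/793 C=1024/335 E=1 F=1024/1277 G=0] → run G
t=5: vr[A=512/793 C=1024/335 E=1 F=1024/1277 G=512/793] → run A
t=6: vr[A=1024/793 C=1024/335 E=1 F=1024/1277 G=512/793] → run G
t=7: vr[A=1024/793 C=1024/335 E=1 F=1024/1277 G=1024/793] → run F
t=8: vr[A=1024/793 C=1024/335 E=1 F=2048/1277 G=1024/793] → run E
t=9: vr[A=1024/793 C=1024/335 E=2 F=2048/1277 G=1024/793] → run A
t=10: vr[A=1536/793 C=1024/335 E=2 F=2048/1277 G=1024/793] → run G
t=11: vr[A=1536/793 C=1024/335 E=2 F=2048/1277] → run F
t=12: vr[A=1536/793 C=1024/335 E=2 F=3072/1277] → run A
t=13: vr[A=2048/793 C=1024/335 E=2 F=3072/1277] → run E
t=14: vr[A=2048/793 C=1024/335 E=3 F=3072/1277] → run F
t=15: vr[A=2048/793 C=1024/335 E=3 F=4096/1277] → run A
t=16: vr[A=2560/793 C=1024/335 E=3 F=4096/1277] → run E
t=17: vr[A=2560/793 C=1024/335 E=4 F=4096/1277] → run C
t=18: vr[A=2560/793 C=2048/335 E=4 F=4096/1277] → run F
t=19: vr[A=2560/793 C=2048/335 E=4 F=5120/1277] → run A
t=20: vr[C=2048/335 E=4 F=5120/1277] → run E
t=21: vr[C=2048/335 E=5 F=5120/1277] → run F
t=22: vr[C=2048/335 E=5 F=6144/1277] → run F
t=23: vr[C=2048/335 E=5] → run E
t=24: vr[C=2048/335 E=6] → run E
t=25: vr[C=2048/335 E=7] → run C
t=26: vr[E=7] → run E
t=27: (idle)
t=28: (idle)
t=29: (idle)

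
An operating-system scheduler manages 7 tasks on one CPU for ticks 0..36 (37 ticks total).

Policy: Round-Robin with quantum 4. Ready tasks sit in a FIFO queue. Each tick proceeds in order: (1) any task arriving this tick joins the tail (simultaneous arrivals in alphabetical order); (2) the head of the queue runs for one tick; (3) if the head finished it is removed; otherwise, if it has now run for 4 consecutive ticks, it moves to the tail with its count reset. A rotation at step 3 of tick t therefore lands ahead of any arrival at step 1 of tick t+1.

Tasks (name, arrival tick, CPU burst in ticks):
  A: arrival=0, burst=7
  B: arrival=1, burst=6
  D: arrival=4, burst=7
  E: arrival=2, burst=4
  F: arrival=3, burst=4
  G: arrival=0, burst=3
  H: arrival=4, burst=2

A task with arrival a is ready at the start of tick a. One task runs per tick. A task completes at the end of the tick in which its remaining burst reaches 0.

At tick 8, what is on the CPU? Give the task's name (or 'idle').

running at tick 8 = B

t=0: queue=[A,G] q_used=0 → run A
t=1: queue=[A,G,B] q_used=1 → run A
t=2: queue=[A,G,B,E] q_used=2 → run A
t=3: queue=[A,G,B,E,F] q_used=3 → run A
t=4: queue=[G,B,E,F,A,D,H] q_used=0 → run G
t=5: queue=[G,B,E,F,A,D,H] q_used=1 → run G
t=6: queue=[G,B,E,F,A,D,H] q_used=2 → run G
t=7: queue=[B,E,F,A,D,H] q_used=0 → run B
t=8: queue=[B,E,F,A,D,H] q_used=1 → run B
t=9: queue=[B,E,F,A,D,H] q_used=2 → run B
t=10: queue=[B,E,F,A,D,H] q_used=3 → run B
t=11: queue=[E,F,A,D,H,B] q_used=0 → run E
t=12: queue=[E,F,A,D,H,B] q_used=1 → run E
t=13: queue=[E,F,A,D,H,B] q_used=2 → run E
t=14: queue=[E,F,A,D,H,B] q_used=3 → run E
t=15: queue=[F,A,D,H,B] q_used=0 → run F
t=16: queue=[F,A,D,H,B] q_used=1 → run F
t=17: queue=[F,A,D,H,B] q_used=2 → run F
t=18: queue=[F,A,D,H,B] q_used=3 → run F
t=19: queue=[A,D,H,B] q_used=0 → run A
t=20: queue=[A,D,H,B] q_used=1 → run A
t=21: queue=[A,D,H,B] q_used=2 → run A
t=22: queue=[D,H,B] q_used=0 → run D
t=23: queue=[D,H,B] q_used=1 → run D
t=24: queue=[D,H,B] q_used=2 → run D
t=25: queue=[D,H,B] q_used=3 → run D
t=26: queue=[H,B,D] q_used=0 → run H
t=27: queue=[H,B,D] q_used=1 → run H
t=28: queue=[B,D] q_used=0 → run B
t=29: queue=[B,D] q_used=1 → run B
t=30: queue=[D] q_used=0 → run D
t=31: queue=[D] q_used=1 → run D
t=32: queue=[D] q_used=2 → run D
t=33: (idle)
t=34: (idle)
t=35: (idle)
t=36: (idle)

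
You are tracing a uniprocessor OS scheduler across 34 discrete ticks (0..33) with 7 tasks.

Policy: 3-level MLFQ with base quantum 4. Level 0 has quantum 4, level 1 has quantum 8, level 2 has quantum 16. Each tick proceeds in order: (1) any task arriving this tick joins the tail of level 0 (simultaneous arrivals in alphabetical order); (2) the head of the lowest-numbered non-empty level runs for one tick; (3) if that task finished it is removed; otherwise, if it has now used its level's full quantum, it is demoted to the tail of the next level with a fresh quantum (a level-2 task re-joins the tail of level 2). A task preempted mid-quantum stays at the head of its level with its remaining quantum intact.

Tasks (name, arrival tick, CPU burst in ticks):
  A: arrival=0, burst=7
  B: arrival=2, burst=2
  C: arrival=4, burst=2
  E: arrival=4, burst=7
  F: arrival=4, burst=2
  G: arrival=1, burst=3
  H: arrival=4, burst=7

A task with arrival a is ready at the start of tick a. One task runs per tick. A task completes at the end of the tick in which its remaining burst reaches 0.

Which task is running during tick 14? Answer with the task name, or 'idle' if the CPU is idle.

running at tick 14 = E

t=0: L0/L1/L2 = A/-/- → run A
t=1: L0/L1/L2 = AG/-/- → run A
t=2: L0/L1/L2 = AGB/-/- → run A
t=3: L0/L1/L2 = AGB/-/- → run A
t=4: L0/L1/L2 = GBCEFH/A/- → run G
t=5: L0/L1/L2 = GBCEFH/A/- → run G
t=6: L0/L1/L2 = GBCEFH/A/- → run G
t=7: L0/L1/L2 = BCEFH/A/- → run B
t=8: L0/L1/L2 = BCEFH/A/- → run B
t=9: L0/L1/L2 = CEFH/A/- → run C
t=10: L0/L1/L2 = CEFH/A/- → run C
t=11: L0/L1/L2 = EFH/A/- → run E
t=12: L0/L1/L2 = EFH/A/- → run E
t=13: L0/L1/L2 = EFH/A/- → run E
t=14: L0/L1/L2 = EFH/A/- → run E
t=15: L0/L1/L2 = FH/AE/- → run F
t=16: L0/L1/L2 = FH/AE/- → run F
t=17: L0/L1/L2 = H/AE/- → run H
t=18: L0/L1/L2 = H/AE/- → run H
t=19: L0/L1/L2 = H/AE/- → run H
t=20: L0/L1/L2 = H/AE/- → run H
t=21: L0/L1/L2 = -/AEH/- → run A
t=22: L0/L1/L2 = -/AEH/- → run A
t=23: L0/L1/L2 = -/AEH/- → run A
t=24: L0/L1/L2 = -/EH/- → run E
t=25: L0/L1/L2 = -/EH/- → run E
t=26: L0/L1/L2 = -/EH/- → run E
t=27: L0/L1/L2 = -/H/- → run H
t=28: L0/L1/L2 = -/H/- → run H
t=29: L0/L1/L2 = -/H/- → run H
t=30: (idle)
t=31: (idle)
t=32: (idle)
t=33: (idle)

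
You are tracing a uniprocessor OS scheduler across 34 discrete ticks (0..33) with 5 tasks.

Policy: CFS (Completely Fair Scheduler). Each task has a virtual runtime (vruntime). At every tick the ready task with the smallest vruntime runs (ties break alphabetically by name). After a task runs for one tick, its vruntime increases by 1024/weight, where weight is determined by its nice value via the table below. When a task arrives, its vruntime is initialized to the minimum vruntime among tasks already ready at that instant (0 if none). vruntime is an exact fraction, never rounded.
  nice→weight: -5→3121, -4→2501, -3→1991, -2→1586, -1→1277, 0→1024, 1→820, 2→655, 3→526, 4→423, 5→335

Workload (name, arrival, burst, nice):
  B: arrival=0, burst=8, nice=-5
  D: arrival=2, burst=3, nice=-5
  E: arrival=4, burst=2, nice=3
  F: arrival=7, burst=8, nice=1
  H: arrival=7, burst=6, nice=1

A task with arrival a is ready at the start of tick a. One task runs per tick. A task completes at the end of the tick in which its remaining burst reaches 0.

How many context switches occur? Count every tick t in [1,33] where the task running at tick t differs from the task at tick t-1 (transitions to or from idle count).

t=0: vr[B=0] → run B
t=1: vr[B=1024/3121] → run B
t=2: vr[B=2048/3121 D=2048/3121] → run B
t=3: vr[B=3072/3121 D=2048/3121] → run D
t=4: vr[B=3072/3121 D=3072/3121 E=3072/3121] → run B
t=5: vr[B=4096/3121 D=3072/3121 E=3072/3121] → run D
t=6: vr[B=4096/3121 D=4096/3121 E=3072/3121] → run E
t=7: vr[B=4096/3121 D=4096/3121 E=2405888/820823 F=4096/3121 H=4096/3121] → run B
t=8: vr[B=5120/3121 D=4096/3121 E=2405888/820823 F=4096/3121 H=4096/3121] → run D
t=9: vr[B=5120/3121 E=2405888/820823 F=4096/3121 H=4096/3121] → run F
t=10: vr[B=5120/3121 E=2405888/820823 F=1638656/639805 H=4096/3121] → run H
t=11: vr[B=5120/3121 E=2405888/820823 F=1638656/639805 H=1638656/639805] → run B
t=12: vr[B=6144/3121 E=2405888/820823 F=1638656/639805 H=1638656/639805] → run B
t=13: vr[B=7168/3121 E=2405888/820823 F=1638656/639805 H=1638656/639805] → run B
t=14: vr[E=2405888/820823 F=1638656/639805 H=1638656/639805] → run F
t=15: vr[E=2405888/820823 F=2437632/639805 H=1638656/639805] → run H
t=16: vr[E=2405888/820823 F=2437632/639805 H=2437632/639805] → run E
t=17: vr[F=2437632/639805 H=2437632/639805] → run F
t=18: vr[F=3236608/639805 H=2437632/639805] → run H
t=19: vr[F=3236608/639805 H=3236608/639805] → run F
t=20: vr[F=4035584/639805 H=3236608/639805] → run H
t=21: vr[F=4035584/639805 H=4035584/639805] → run F
t=22: vr[F=966912/127961 H=4035584/639805] → run H
t=23: vr[F=966912/127961 H=966912/127961] → run F
t=24: vr[F=5633536/639805 H=966912/127961] → run H
t=25: vr[F=5633536/639805] → run F
t=26: vr[F=6432512/639805] → run F
t=27: (idle)
t=28: (idle)
t=29: (idle)
t=30: (idle)
t=31: (idle)
t=32: (idle)
t=33: (idle)

context switches = 22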